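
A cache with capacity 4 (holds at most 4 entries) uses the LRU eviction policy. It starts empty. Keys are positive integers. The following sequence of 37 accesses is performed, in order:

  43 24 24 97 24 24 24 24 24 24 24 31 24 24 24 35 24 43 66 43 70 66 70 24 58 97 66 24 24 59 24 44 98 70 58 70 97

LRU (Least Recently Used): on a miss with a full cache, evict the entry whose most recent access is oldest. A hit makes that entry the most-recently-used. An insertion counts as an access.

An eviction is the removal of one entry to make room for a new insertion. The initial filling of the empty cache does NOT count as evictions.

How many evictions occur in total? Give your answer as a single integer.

LRU simulation (capacity=4):
  1. access 43: MISS. Cache (LRU->MRU): [43]
  2. access 24: MISS. Cache (LRU->MRU): [43 24]
  3. access 24: HIT. Cache (LRU->MRU): [43 24]
  4. access 97: MISS. Cache (LRU->MRU): [43 24 97]
  5. access 24: HIT. Cache (LRU->MRU): [43 97 24]
  6. access 24: HIT. Cache (LRU->MRU): [43 97 24]
  7. access 24: HIT. Cache (LRU->MRU): [43 97 24]
  8. access 24: HIT. Cache (LRU->MRU): [43 97 24]
  9. access 24: HIT. Cache (LRU->MRU): [43 97 24]
  10. access 24: HIT. Cache (LRU->MRU): [43 97 24]
  11. access 24: HIT. Cache (LRU->MRU): [43 97 24]
  12. access 31: MISS. Cache (LRU->MRU): [43 97 24 31]
  13. access 24: HIT. Cache (LRU->MRU): [43 97 31 24]
  14. access 24: HIT. Cache (LRU->MRU): [43 97 31 24]
  15. access 24: HIT. Cache (LRU->MRU): [43 97 31 24]
  16. access 35: MISS, evict 43. Cache (LRU->MRU): [97 31 24 35]
  17. access 24: HIT. Cache (LRU->MRU): [97 31 35 24]
  18. access 43: MISS, evict 97. Cache (LRU->MRU): [31 35 24 43]
  19. access 66: MISS, evict 31. Cache (LRU->MRU): [35 24 43 66]
  20. access 43: HIT. Cache (LRU->MRU): [35 24 66 43]
  21. access 70: MISS, evict 35. Cache (LRU->MRU): [24 66 43 70]
  22. access 66: HIT. Cache (LRU->MRU): [24 43 70 66]
  23. access 70: HIT. Cache (LRU->MRU): [24 43 66 70]
  24. access 24: HIT. Cache (LRU->MRU): [43 66 70 24]
  25. access 58: MISS, evict 43. Cache (LRU->MRU): [66 70 24 58]
  26. access 97: MISS, evict 66. Cache (LRU->MRU): [70 24 58 97]
  27. access 66: MISS, evict 70. Cache (LRU->MRU): [24 58 97 66]
  28. access 24: HIT. Cache (LRU->MRU): [58 97 66 24]
  29. access 24: HIT. Cache (LRU->MRU): [58 97 66 24]
  30. access 59: MISS, evict 58. Cache (LRU->MRU): [97 66 24 59]
  31. access 24: HIT. Cache (LRU->MRU): [97 66 59 24]
  32. access 44: MISS, evict 97. Cache (LRU->MRU): [66 59 24 44]
  33. access 98: MISS, evict 66. Cache (LRU->MRU): [59 24 44 98]
  34. access 70: MISS, evict 59. Cache (LRU->MRU): [24 44 98 70]
  35. access 58: MISS, evict 24. Cache (LRU->MRU): [44 98 70 58]
  36. access 70: HIT. Cache (LRU->MRU): [44 98 58 70]
  37. access 97: MISS, evict 44. Cache (LRU->MRU): [98 58 70 97]
Total: 20 hits, 17 misses, 13 evictions

Answer: 13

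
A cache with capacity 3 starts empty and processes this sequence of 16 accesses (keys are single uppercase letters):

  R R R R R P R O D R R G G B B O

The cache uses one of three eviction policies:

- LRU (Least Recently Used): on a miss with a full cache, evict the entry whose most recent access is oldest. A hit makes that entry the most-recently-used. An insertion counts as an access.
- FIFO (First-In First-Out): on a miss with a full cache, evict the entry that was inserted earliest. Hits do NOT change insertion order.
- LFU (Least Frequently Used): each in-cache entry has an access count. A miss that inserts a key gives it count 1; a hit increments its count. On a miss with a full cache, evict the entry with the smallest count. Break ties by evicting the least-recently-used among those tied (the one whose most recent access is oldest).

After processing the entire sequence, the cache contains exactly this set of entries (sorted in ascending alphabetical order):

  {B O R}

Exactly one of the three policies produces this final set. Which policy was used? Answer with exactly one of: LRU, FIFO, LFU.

Simulating under each policy and comparing final sets:
  LRU: final set = {B G O} -> differs
  FIFO: final set = {B G O} -> differs
  LFU: final set = {B O R} -> MATCHES target
Only LFU produces the target set.

Answer: LFU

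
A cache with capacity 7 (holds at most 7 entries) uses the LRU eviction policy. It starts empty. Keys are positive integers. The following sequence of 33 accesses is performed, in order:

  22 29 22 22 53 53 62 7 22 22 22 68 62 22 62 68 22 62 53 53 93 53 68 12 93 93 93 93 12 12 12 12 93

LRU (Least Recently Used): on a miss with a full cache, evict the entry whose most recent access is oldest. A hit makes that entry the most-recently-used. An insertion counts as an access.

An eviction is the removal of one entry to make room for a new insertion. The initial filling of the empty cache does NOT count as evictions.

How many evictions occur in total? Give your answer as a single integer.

Answer: 1

Derivation:
LRU simulation (capacity=7):
  1. access 22: MISS. Cache (LRU->MRU): [22]
  2. access 29: MISS. Cache (LRU->MRU): [22 29]
  3. access 22: HIT. Cache (LRU->MRU): [29 22]
  4. access 22: HIT. Cache (LRU->MRU): [29 22]
  5. access 53: MISS. Cache (LRU->MRU): [29 22 53]
  6. access 53: HIT. Cache (LRU->MRU): [29 22 53]
  7. access 62: MISS. Cache (LRU->MRU): [29 22 53 62]
  8. access 7: MISS. Cache (LRU->MRU): [29 22 53 62 7]
  9. access 22: HIT. Cache (LRU->MRU): [29 53 62 7 22]
  10. access 22: HIT. Cache (LRU->MRU): [29 53 62 7 22]
  11. access 22: HIT. Cache (LRU->MRU): [29 53 62 7 22]
  12. access 68: MISS. Cache (LRU->MRU): [29 53 62 7 22 68]
  13. access 62: HIT. Cache (LRU->MRU): [29 53 7 22 68 62]
  14. access 22: HIT. Cache (LRU->MRU): [29 53 7 68 62 22]
  15. access 62: HIT. Cache (LRU->MRU): [29 53 7 68 22 62]
  16. access 68: HIT. Cache (LRU->MRU): [29 53 7 22 62 68]
  17. access 22: HIT. Cache (LRU->MRU): [29 53 7 62 68 22]
  18. access 62: HIT. Cache (LRU->MRU): [29 53 7 68 22 62]
  19. access 53: HIT. Cache (LRU->MRU): [29 7 68 22 62 53]
  20. access 53: HIT. Cache (LRU->MRU): [29 7 68 22 62 53]
  21. access 93: MISS. Cache (LRU->MRU): [29 7 68 22 62 53 93]
  22. access 53: HIT. Cache (LRU->MRU): [29 7 68 22 62 93 53]
  23. access 68: HIT. Cache (LRU->MRU): [29 7 22 62 93 53 68]
  24. access 12: MISS, evict 29. Cache (LRU->MRU): [7 22 62 93 53 68 12]
  25. access 93: HIT. Cache (LRU->MRU): [7 22 62 53 68 12 93]
  26. access 93: HIT. Cache (LRU->MRU): [7 22 62 53 68 12 93]
  27. access 93: HIT. Cache (LRU->MRU): [7 22 62 53 68 12 93]
  28. access 93: HIT. Cache (LRU->MRU): [7 22 62 53 68 12 93]
  29. access 12: HIT. Cache (LRU->MRU): [7 22 62 53 68 93 12]
  30. access 12: HIT. Cache (LRU->MRU): [7 22 62 53 68 93 12]
  31. access 12: HIT. Cache (LRU->MRU): [7 22 62 53 68 93 12]
  32. access 12: HIT. Cache (LRU->MRU): [7 22 62 53 68 93 12]
  33. access 93: HIT. Cache (LRU->MRU): [7 22 62 53 68 12 93]
Total: 25 hits, 8 misses, 1 evictions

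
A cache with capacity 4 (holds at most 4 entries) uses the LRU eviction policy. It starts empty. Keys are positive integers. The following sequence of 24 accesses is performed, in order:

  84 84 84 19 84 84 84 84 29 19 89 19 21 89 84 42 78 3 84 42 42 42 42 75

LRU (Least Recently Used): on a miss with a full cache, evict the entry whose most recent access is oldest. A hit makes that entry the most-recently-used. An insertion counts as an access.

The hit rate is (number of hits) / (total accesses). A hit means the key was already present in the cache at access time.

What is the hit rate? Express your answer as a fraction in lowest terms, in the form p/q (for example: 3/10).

Answer: 7/12

Derivation:
LRU simulation (capacity=4):
  1. access 84: MISS. Cache (LRU->MRU): [84]
  2. access 84: HIT. Cache (LRU->MRU): [84]
  3. access 84: HIT. Cache (LRU->MRU): [84]
  4. access 19: MISS. Cache (LRU->MRU): [84 19]
  5. access 84: HIT. Cache (LRU->MRU): [19 84]
  6. access 84: HIT. Cache (LRU->MRU): [19 84]
  7. access 84: HIT. Cache (LRU->MRU): [19 84]
  8. access 84: HIT. Cache (LRU->MRU): [19 84]
  9. access 29: MISS. Cache (LRU->MRU): [19 84 29]
  10. access 19: HIT. Cache (LRU->MRU): [84 29 19]
  11. access 89: MISS. Cache (LRU->MRU): [84 29 19 89]
  12. access 19: HIT. Cache (LRU->MRU): [84 29 89 19]
  13. access 21: MISS, evict 84. Cache (LRU->MRU): [29 89 19 21]
  14. access 89: HIT. Cache (LRU->MRU): [29 19 21 89]
  15. access 84: MISS, evict 29. Cache (LRU->MRU): [19 21 89 84]
  16. access 42: MISS, evict 19. Cache (LRU->MRU): [21 89 84 42]
  17. access 78: MISS, evict 21. Cache (LRU->MRU): [89 84 42 78]
  18. access 3: MISS, evict 89. Cache (LRU->MRU): [84 42 78 3]
  19. access 84: HIT. Cache (LRU->MRU): [42 78 3 84]
  20. access 42: HIT. Cache (LRU->MRU): [78 3 84 42]
  21. access 42: HIT. Cache (LRU->MRU): [78 3 84 42]
  22. access 42: HIT. Cache (LRU->MRU): [78 3 84 42]
  23. access 42: HIT. Cache (LRU->MRU): [78 3 84 42]
  24. access 75: MISS, evict 78. Cache (LRU->MRU): [3 84 42 75]
Total: 14 hits, 10 misses, 6 evictions

Hit rate = 14/24 = 7/12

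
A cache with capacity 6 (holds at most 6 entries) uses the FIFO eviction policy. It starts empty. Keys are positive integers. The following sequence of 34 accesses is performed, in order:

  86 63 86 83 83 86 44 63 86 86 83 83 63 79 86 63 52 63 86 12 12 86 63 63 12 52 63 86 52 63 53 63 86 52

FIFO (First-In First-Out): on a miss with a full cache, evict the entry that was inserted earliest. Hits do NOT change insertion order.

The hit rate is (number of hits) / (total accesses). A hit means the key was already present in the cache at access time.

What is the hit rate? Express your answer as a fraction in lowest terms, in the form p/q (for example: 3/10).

FIFO simulation (capacity=6):
  1. access 86: MISS. Cache (old->new): [86]
  2. access 63: MISS. Cache (old->new): [86 63]
  3. access 86: HIT. Cache (old->new): [86 63]
  4. access 83: MISS. Cache (old->new): [86 63 83]
  5. access 83: HIT. Cache (old->new): [86 63 83]
  6. access 86: HIT. Cache (old->new): [86 63 83]
  7. access 44: MISS. Cache (old->new): [86 63 83 44]
  8. access 63: HIT. Cache (old->new): [86 63 83 44]
  9. access 86: HIT. Cache (old->new): [86 63 83 44]
  10. access 86: HIT. Cache (old->new): [86 63 83 44]
  11. access 83: HIT. Cache (old->new): [86 63 83 44]
  12. access 83: HIT. Cache (old->new): [86 63 83 44]
  13. access 63: HIT. Cache (old->new): [86 63 83 44]
  14. access 79: MISS. Cache (old->new): [86 63 83 44 79]
  15. access 86: HIT. Cache (old->new): [86 63 83 44 79]
  16. access 63: HIT. Cache (old->new): [86 63 83 44 79]
  17. access 52: MISS. Cache (old->new): [86 63 83 44 79 52]
  18. access 63: HIT. Cache (old->new): [86 63 83 44 79 52]
  19. access 86: HIT. Cache (old->new): [86 63 83 44 79 52]
  20. access 12: MISS, evict 86. Cache (old->new): [63 83 44 79 52 12]
  21. access 12: HIT. Cache (old->new): [63 83 44 79 52 12]
  22. access 86: MISS, evict 63. Cache (old->new): [83 44 79 52 12 86]
  23. access 63: MISS, evict 83. Cache (old->new): [44 79 52 12 86 63]
  24. access 63: HIT. Cache (old->new): [44 79 52 12 86 63]
  25. access 12: HIT. Cache (old->new): [44 79 52 12 86 63]
  26. access 52: HIT. Cache (old->new): [44 79 52 12 86 63]
  27. access 63: HIT. Cache (old->new): [44 79 52 12 86 63]
  28. access 86: HIT. Cache (old->new): [44 79 52 12 86 63]
  29. access 52: HIT. Cache (old->new): [44 79 52 12 86 63]
  30. access 63: HIT. Cache (old->new): [44 79 52 12 86 63]
  31. access 53: MISS, evict 44. Cache (old->new): [79 52 12 86 63 53]
  32. access 63: HIT. Cache (old->new): [79 52 12 86 63 53]
  33. access 86: HIT. Cache (old->new): [79 52 12 86 63 53]
  34. access 52: HIT. Cache (old->new): [79 52 12 86 63 53]
Total: 24 hits, 10 misses, 4 evictions

Hit rate = 24/34 = 12/17

Answer: 12/17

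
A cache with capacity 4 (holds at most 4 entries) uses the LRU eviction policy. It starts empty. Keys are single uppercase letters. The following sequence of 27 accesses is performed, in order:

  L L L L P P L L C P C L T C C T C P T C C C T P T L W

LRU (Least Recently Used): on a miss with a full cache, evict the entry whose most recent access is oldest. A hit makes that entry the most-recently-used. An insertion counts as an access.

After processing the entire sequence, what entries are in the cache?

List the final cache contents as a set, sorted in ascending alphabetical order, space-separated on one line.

LRU simulation (capacity=4):
  1. access L: MISS. Cache (LRU->MRU): [L]
  2. access L: HIT. Cache (LRU->MRU): [L]
  3. access L: HIT. Cache (LRU->MRU): [L]
  4. access L: HIT. Cache (LRU->MRU): [L]
  5. access P: MISS. Cache (LRU->MRU): [L P]
  6. access P: HIT. Cache (LRU->MRU): [L P]
  7. access L: HIT. Cache (LRU->MRU): [P L]
  8. access L: HIT. Cache (LRU->MRU): [P L]
  9. access C: MISS. Cache (LRU->MRU): [P L C]
  10. access P: HIT. Cache (LRU->MRU): [L C P]
  11. access C: HIT. Cache (LRU->MRU): [L P C]
  12. access L: HIT. Cache (LRU->MRU): [P C L]
  13. access T: MISS. Cache (LRU->MRU): [P C L T]
  14. access C: HIT. Cache (LRU->MRU): [P L T C]
  15. access C: HIT. Cache (LRU->MRU): [P L T C]
  16. access T: HIT. Cache (LRU->MRU): [P L C T]
  17. access C: HIT. Cache (LRU->MRU): [P L T C]
  18. access P: HIT. Cache (LRU->MRU): [L T C P]
  19. access T: HIT. Cache (LRU->MRU): [L C P T]
  20. access C: HIT. Cache (LRU->MRU): [L P T C]
  21. access C: HIT. Cache (LRU->MRU): [L P T C]
  22. access C: HIT. Cache (LRU->MRU): [L P T C]
  23. access T: HIT. Cache (LRU->MRU): [L P C T]
  24. access P: HIT. Cache (LRU->MRU): [L C T P]
  25. access T: HIT. Cache (LRU->MRU): [L C P T]
  26. access L: HIT. Cache (LRU->MRU): [C P T L]
  27. access W: MISS, evict C. Cache (LRU->MRU): [P T L W]
Total: 22 hits, 5 misses, 1 evictions

Answer: L P T W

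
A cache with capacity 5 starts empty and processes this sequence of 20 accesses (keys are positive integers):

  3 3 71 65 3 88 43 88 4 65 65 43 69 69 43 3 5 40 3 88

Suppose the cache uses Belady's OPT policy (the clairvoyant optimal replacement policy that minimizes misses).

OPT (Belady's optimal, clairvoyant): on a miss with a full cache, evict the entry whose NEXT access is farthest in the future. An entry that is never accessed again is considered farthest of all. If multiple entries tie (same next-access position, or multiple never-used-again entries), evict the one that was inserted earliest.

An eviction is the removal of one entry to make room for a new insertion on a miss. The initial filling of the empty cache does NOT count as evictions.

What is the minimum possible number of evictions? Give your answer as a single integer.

OPT (Belady) simulation (capacity=5):
  1. access 3: MISS. Cache: [3]
  2. access 3: HIT. Next use of 3: step 5. Cache: [3]
  3. access 71: MISS. Cache: [3 71]
  4. access 65: MISS. Cache: [3 71 65]
  5. access 3: HIT. Next use of 3: step 16. Cache: [3 71 65]
  6. access 88: MISS. Cache: [3 71 65 88]
  7. access 43: MISS. Cache: [3 71 65 88 43]
  8. access 88: HIT. Next use of 88: step 20. Cache: [3 71 65 88 43]
  9. access 4: MISS, evict 71 (next use: never). Cache: [3 65 88 43 4]
  10. access 65: HIT. Next use of 65: step 11. Cache: [3 65 88 43 4]
  11. access 65: HIT. Next use of 65: never. Cache: [3 65 88 43 4]
  12. access 43: HIT. Next use of 43: step 15. Cache: [3 65 88 43 4]
  13. access 69: MISS, evict 65 (next use: never). Cache: [3 88 43 4 69]
  14. access 69: HIT. Next use of 69: never. Cache: [3 88 43 4 69]
  15. access 43: HIT. Next use of 43: never. Cache: [3 88 43 4 69]
  16. access 3: HIT. Next use of 3: step 19. Cache: [3 88 43 4 69]
  17. access 5: MISS, evict 43 (next use: never). Cache: [3 88 4 69 5]
  18. access 40: MISS, evict 4 (next use: never). Cache: [3 88 69 5 40]
  19. access 3: HIT. Next use of 3: never. Cache: [3 88 69 5 40]
  20. access 88: HIT. Next use of 88: never. Cache: [3 88 69 5 40]
Total: 11 hits, 9 misses, 4 evictions

Answer: 4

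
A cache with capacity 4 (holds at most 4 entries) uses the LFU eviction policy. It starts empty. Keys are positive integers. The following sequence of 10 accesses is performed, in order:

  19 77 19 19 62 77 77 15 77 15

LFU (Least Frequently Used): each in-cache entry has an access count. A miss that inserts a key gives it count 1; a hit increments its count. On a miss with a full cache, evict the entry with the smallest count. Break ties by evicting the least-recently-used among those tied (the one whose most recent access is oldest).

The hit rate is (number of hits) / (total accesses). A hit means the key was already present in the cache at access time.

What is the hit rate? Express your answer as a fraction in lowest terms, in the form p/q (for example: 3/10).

Answer: 3/5

Derivation:
LFU simulation (capacity=4):
  1. access 19: MISS. Cache: [19(c=1)]
  2. access 77: MISS. Cache: [19(c=1) 77(c=1)]
  3. access 19: HIT, count now 2. Cache: [77(c=1) 19(c=2)]
  4. access 19: HIT, count now 3. Cache: [77(c=1) 19(c=3)]
  5. access 62: MISS. Cache: [77(c=1) 62(c=1) 19(c=3)]
  6. access 77: HIT, count now 2. Cache: [62(c=1) 77(c=2) 19(c=3)]
  7. access 77: HIT, count now 3. Cache: [62(c=1) 19(c=3) 77(c=3)]
  8. access 15: MISS. Cache: [62(c=1) 15(c=1) 19(c=3) 77(c=3)]
  9. access 77: HIT, count now 4. Cache: [62(c=1) 15(c=1) 19(c=3) 77(c=4)]
  10. access 15: HIT, count now 2. Cache: [62(c=1) 15(c=2) 19(c=3) 77(c=4)]
Total: 6 hits, 4 misses, 0 evictions

Hit rate = 6/10 = 3/5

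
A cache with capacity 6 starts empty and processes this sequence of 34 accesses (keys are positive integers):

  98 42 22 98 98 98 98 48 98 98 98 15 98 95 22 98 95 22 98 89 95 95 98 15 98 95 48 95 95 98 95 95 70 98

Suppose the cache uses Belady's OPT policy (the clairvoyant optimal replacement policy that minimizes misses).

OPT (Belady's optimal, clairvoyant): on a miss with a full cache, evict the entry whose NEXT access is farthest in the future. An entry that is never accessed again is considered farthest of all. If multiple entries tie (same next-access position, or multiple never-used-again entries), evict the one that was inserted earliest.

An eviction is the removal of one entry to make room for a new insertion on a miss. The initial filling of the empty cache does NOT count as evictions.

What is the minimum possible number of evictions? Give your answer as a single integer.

OPT (Belady) simulation (capacity=6):
  1. access 98: MISS. Cache: [98]
  2. access 42: MISS. Cache: [98 42]
  3. access 22: MISS. Cache: [98 42 22]
  4. access 98: HIT. Next use of 98: step 5. Cache: [98 42 22]
  5. access 98: HIT. Next use of 98: step 6. Cache: [98 42 22]
  6. access 98: HIT. Next use of 98: step 7. Cache: [98 42 22]
  7. access 98: HIT. Next use of 98: step 9. Cache: [98 42 22]
  8. access 48: MISS. Cache: [98 42 22 48]
  9. access 98: HIT. Next use of 98: step 10. Cache: [98 42 22 48]
  10. access 98: HIT. Next use of 98: step 11. Cache: [98 42 22 48]
  11. access 98: HIT. Next use of 98: step 13. Cache: [98 42 22 48]
  12. access 15: MISS. Cache: [98 42 22 48 15]
  13. access 98: HIT. Next use of 98: step 16. Cache: [98 42 22 48 15]
  14. access 95: MISS. Cache: [98 42 22 48 15 95]
  15. access 22: HIT. Next use of 22: step 18. Cache: [98 42 22 48 15 95]
  16. access 98: HIT. Next use of 98: step 19. Cache: [98 42 22 48 15 95]
  17. access 95: HIT. Next use of 95: step 21. Cache: [98 42 22 48 15 95]
  18. access 22: HIT. Next use of 22: never. Cache: [98 42 22 48 15 95]
  19. access 98: HIT. Next use of 98: step 23. Cache: [98 42 22 48 15 95]
  20. access 89: MISS, evict 42 (next use: never). Cache: [98 22 48 15 95 89]
  21. access 95: HIT. Next use of 95: step 22. Cache: [98 22 48 15 95 89]
  22. access 95: HIT. Next use of 95: step 26. Cache: [98 22 48 15 95 89]
  23. access 98: HIT. Next use of 98: step 25. Cache: [98 22 48 15 95 89]
  24. access 15: HIT. Next use of 15: never. Cache: [98 22 48 15 95 89]
  25. access 98: HIT. Next use of 98: step 30. Cache: [98 22 48 15 95 89]
  26. access 95: HIT. Next use of 95: step 28. Cache: [98 22 48 15 95 89]
  27. access 48: HIT. Next use of 48: never. Cache: [98 22 48 15 95 89]
  28. access 95: HIT. Next use of 95: step 29. Cache: [98 22 48 15 95 89]
  29. access 95: HIT. Next use of 95: step 31. Cache: [98 22 48 15 95 89]
  30. access 98: HIT. Next use of 98: step 34. Cache: [98 22 48 15 95 89]
  31. access 95: HIT. Next use of 95: step 32. Cache: [98 22 48 15 95 89]
  32. access 95: HIT. Next use of 95: never. Cache: [98 22 48 15 95 89]
  33. access 70: MISS, evict 22 (next use: never). Cache: [98 48 15 95 89 70]
  34. access 98: HIT. Next use of 98: never. Cache: [98 48 15 95 89 70]
Total: 26 hits, 8 misses, 2 evictions

Answer: 2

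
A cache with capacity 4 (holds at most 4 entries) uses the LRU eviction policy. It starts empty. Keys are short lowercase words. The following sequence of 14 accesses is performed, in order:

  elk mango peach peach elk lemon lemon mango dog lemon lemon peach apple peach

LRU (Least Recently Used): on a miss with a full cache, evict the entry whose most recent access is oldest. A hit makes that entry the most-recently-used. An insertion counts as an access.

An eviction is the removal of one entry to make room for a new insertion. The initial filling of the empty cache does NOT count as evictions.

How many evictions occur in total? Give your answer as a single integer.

Answer: 3

Derivation:
LRU simulation (capacity=4):
  1. access elk: MISS. Cache (LRU->MRU): [elk]
  2. access mango: MISS. Cache (LRU->MRU): [elk mango]
  3. access peach: MISS. Cache (LRU->MRU): [elk mango peach]
  4. access peach: HIT. Cache (LRU->MRU): [elk mango peach]
  5. access elk: HIT. Cache (LRU->MRU): [mango peach elk]
  6. access lemon: MISS. Cache (LRU->MRU): [mango peach elk lemon]
  7. access lemon: HIT. Cache (LRU->MRU): [mango peach elk lemon]
  8. access mango: HIT. Cache (LRU->MRU): [peach elk lemon mango]
  9. access dog: MISS, evict peach. Cache (LRU->MRU): [elk lemon mango dog]
  10. access lemon: HIT. Cache (LRU->MRU): [elk mango dog lemon]
  11. access lemon: HIT. Cache (LRU->MRU): [elk mango dog lemon]
  12. access peach: MISS, evict elk. Cache (LRU->MRU): [mango dog lemon peach]
  13. access apple: MISS, evict mango. Cache (LRU->MRU): [dog lemon peach apple]
  14. access peach: HIT. Cache (LRU->MRU): [dog lemon apple peach]
Total: 7 hits, 7 misses, 3 evictions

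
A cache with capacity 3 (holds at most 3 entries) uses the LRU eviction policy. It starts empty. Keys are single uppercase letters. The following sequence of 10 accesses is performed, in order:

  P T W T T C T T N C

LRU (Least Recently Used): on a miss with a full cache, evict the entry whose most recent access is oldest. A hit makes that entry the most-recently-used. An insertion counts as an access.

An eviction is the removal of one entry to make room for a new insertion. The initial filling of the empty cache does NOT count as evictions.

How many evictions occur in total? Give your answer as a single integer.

Answer: 2

Derivation:
LRU simulation (capacity=3):
  1. access P: MISS. Cache (LRU->MRU): [P]
  2. access T: MISS. Cache (LRU->MRU): [P T]
  3. access W: MISS. Cache (LRU->MRU): [P T W]
  4. access T: HIT. Cache (LRU->MRU): [P W T]
  5. access T: HIT. Cache (LRU->MRU): [P W T]
  6. access C: MISS, evict P. Cache (LRU->MRU): [W T C]
  7. access T: HIT. Cache (LRU->MRU): [W C T]
  8. access T: HIT. Cache (LRU->MRU): [W C T]
  9. access N: MISS, evict W. Cache (LRU->MRU): [C T N]
  10. access C: HIT. Cache (LRU->MRU): [T N C]
Total: 5 hits, 5 misses, 2 evictions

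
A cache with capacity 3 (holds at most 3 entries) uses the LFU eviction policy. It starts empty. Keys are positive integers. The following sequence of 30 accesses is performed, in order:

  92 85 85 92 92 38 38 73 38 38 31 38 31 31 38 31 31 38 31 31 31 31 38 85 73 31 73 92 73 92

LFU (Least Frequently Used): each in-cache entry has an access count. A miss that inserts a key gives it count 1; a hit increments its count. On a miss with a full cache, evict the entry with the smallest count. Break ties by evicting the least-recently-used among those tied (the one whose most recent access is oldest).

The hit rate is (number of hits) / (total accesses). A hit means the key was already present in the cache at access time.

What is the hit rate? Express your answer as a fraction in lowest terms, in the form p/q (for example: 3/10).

Answer: 2/3

Derivation:
LFU simulation (capacity=3):
  1. access 92: MISS. Cache: [92(c=1)]
  2. access 85: MISS. Cache: [92(c=1) 85(c=1)]
  3. access 85: HIT, count now 2. Cache: [92(c=1) 85(c=2)]
  4. access 92: HIT, count now 2. Cache: [85(c=2) 92(c=2)]
  5. access 92: HIT, count now 3. Cache: [85(c=2) 92(c=3)]
  6. access 38: MISS. Cache: [38(c=1) 85(c=2) 92(c=3)]
  7. access 38: HIT, count now 2. Cache: [85(c=2) 38(c=2) 92(c=3)]
  8. access 73: MISS, evict 85(c=2). Cache: [73(c=1) 38(c=2) 92(c=3)]
  9. access 38: HIT, count now 3. Cache: [73(c=1) 92(c=3) 38(c=3)]
  10. access 38: HIT, count now 4. Cache: [73(c=1) 92(c=3) 38(c=4)]
  11. access 31: MISS, evict 73(c=1). Cache: [31(c=1) 92(c=3) 38(c=4)]
  12. access 38: HIT, count now 5. Cache: [31(c=1) 92(c=3) 38(c=5)]
  13. access 31: HIT, count now 2. Cache: [31(c=2) 92(c=3) 38(c=5)]
  14. access 31: HIT, count now 3. Cache: [92(c=3) 31(c=3) 38(c=5)]
  15. access 38: HIT, count now 6. Cache: [92(c=3) 31(c=3) 38(c=6)]
  16. access 31: HIT, count now 4. Cache: [92(c=3) 31(c=4) 38(c=6)]
  17. access 31: HIT, count now 5. Cache: [92(c=3) 31(c=5) 38(c=6)]
  18. access 38: HIT, count now 7. Cache: [92(c=3) 31(c=5) 38(c=7)]
  19. access 31: HIT, count now 6. Cache: [92(c=3) 31(c=6) 38(c=7)]
  20. access 31: HIT, count now 7. Cache: [92(c=3) 38(c=7) 31(c=7)]
  21. access 31: HIT, count now 8. Cache: [92(c=3) 38(c=7) 31(c=8)]
  22. access 31: HIT, count now 9. Cache: [92(c=3) 38(c=7) 31(c=9)]
  23. access 38: HIT, count now 8. Cache: [92(c=3) 38(c=8) 31(c=9)]
  24. access 85: MISS, evict 92(c=3). Cache: [85(c=1) 38(c=8) 31(c=9)]
  25. access 73: MISS, evict 85(c=1). Cache: [73(c=1) 38(c=8) 31(c=9)]
  26. access 31: HIT, count now 10. Cache: [73(c=1) 38(c=8) 31(c=10)]
  27. access 73: HIT, count now 2. Cache: [73(c=2) 38(c=8) 31(c=10)]
  28. access 92: MISS, evict 73(c=2). Cache: [92(c=1) 38(c=8) 31(c=10)]
  29. access 73: MISS, evict 92(c=1). Cache: [73(c=1) 38(c=8) 31(c=10)]
  30. access 92: MISS, evict 73(c=1). Cache: [92(c=1) 38(c=8) 31(c=10)]
Total: 20 hits, 10 misses, 7 evictions

Hit rate = 20/30 = 2/3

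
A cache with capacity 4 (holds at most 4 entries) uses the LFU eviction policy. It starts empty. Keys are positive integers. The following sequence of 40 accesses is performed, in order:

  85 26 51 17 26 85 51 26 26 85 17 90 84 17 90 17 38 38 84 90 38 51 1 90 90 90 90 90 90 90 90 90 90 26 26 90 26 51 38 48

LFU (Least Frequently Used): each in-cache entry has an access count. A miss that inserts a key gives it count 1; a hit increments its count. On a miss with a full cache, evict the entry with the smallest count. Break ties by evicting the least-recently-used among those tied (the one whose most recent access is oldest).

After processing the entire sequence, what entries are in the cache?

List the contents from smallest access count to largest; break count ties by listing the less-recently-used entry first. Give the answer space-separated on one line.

Answer: 48 17 26 90

Derivation:
LFU simulation (capacity=4):
  1. access 85: MISS. Cache: [85(c=1)]
  2. access 26: MISS. Cache: [85(c=1) 26(c=1)]
  3. access 51: MISS. Cache: [85(c=1) 26(c=1) 51(c=1)]
  4. access 17: MISS. Cache: [85(c=1) 26(c=1) 51(c=1) 17(c=1)]
  5. access 26: HIT, count now 2. Cache: [85(c=1) 51(c=1) 17(c=1) 26(c=2)]
  6. access 85: HIT, count now 2. Cache: [51(c=1) 17(c=1) 26(c=2) 85(c=2)]
  7. access 51: HIT, count now 2. Cache: [17(c=1) 26(c=2) 85(c=2) 51(c=2)]
  8. access 26: HIT, count now 3. Cache: [17(c=1) 85(c=2) 51(c=2) 26(c=3)]
  9. access 26: HIT, count now 4. Cache: [17(c=1) 85(c=2) 51(c=2) 26(c=4)]
  10. access 85: HIT, count now 3. Cache: [17(c=1) 51(c=2) 85(c=3) 26(c=4)]
  11. access 17: HIT, count now 2. Cache: [51(c=2) 17(c=2) 85(c=3) 26(c=4)]
  12. access 90: MISS, evict 51(c=2). Cache: [90(c=1) 17(c=2) 85(c=3) 26(c=4)]
  13. access 84: MISS, evict 90(c=1). Cache: [84(c=1) 17(c=2) 85(c=3) 26(c=4)]
  14. access 17: HIT, count now 3. Cache: [84(c=1) 85(c=3) 17(c=3) 26(c=4)]
  15. access 90: MISS, evict 84(c=1). Cache: [90(c=1) 85(c=3) 17(c=3) 26(c=4)]
  16. access 17: HIT, count now 4. Cache: [90(c=1) 85(c=3) 26(c=4) 17(c=4)]
  17. access 38: MISS, evict 90(c=1). Cache: [38(c=1) 85(c=3) 26(c=4) 17(c=4)]
  18. access 38: HIT, count now 2. Cache: [38(c=2) 85(c=3) 26(c=4) 17(c=4)]
  19. access 84: MISS, evict 38(c=2). Cache: [84(c=1) 85(c=3) 26(c=4) 17(c=4)]
  20. access 90: MISS, evict 84(c=1). Cache: [90(c=1) 85(c=3) 26(c=4) 17(c=4)]
  21. access 38: MISS, evict 90(c=1). Cache: [38(c=1) 85(c=3) 26(c=4) 17(c=4)]
  22. access 51: MISS, evict 38(c=1). Cache: [51(c=1) 85(c=3) 26(c=4) 17(c=4)]
  23. access 1: MISS, evict 51(c=1). Cache: [1(c=1) 85(c=3) 26(c=4) 17(c=4)]
  24. access 90: MISS, evict 1(c=1). Cache: [90(c=1) 85(c=3) 26(c=4) 17(c=4)]
  25. access 90: HIT, count now 2. Cache: [90(c=2) 85(c=3) 26(c=4) 17(c=4)]
  26. access 90: HIT, count now 3. Cache: [85(c=3) 90(c=3) 26(c=4) 17(c=4)]
  27. access 90: HIT, count now 4. Cache: [85(c=3) 26(c=4) 17(c=4) 90(c=4)]
  28. access 90: HIT, count now 5. Cache: [85(c=3) 26(c=4) 17(c=4) 90(c=5)]
  29. access 90: HIT, count now 6. Cache: [85(c=3) 26(c=4) 17(c=4) 90(c=6)]
  30. access 90: HIT, count now 7. Cache: [85(c=3) 26(c=4) 17(c=4) 90(c=7)]
  31. access 90: HIT, count now 8. Cache: [85(c=3) 26(c=4) 17(c=4) 90(c=8)]
  32. access 90: HIT, count now 9. Cache: [85(c=3) 26(c=4) 17(c=4) 90(c=9)]
  33. access 90: HIT, count now 10. Cache: [85(c=3) 26(c=4) 17(c=4) 90(c=10)]
  34. access 26: HIT, count now 5. Cache: [85(c=3) 17(c=4) 26(c=5) 90(c=10)]
  35. access 26: HIT, count now 6. Cache: [85(c=3) 17(c=4) 26(c=6) 90(c=10)]
  36. access 90: HIT, count now 11. Cache: [85(c=3) 17(c=4) 26(c=6) 90(c=11)]
  37. access 26: HIT, count now 7. Cache: [85(c=3) 17(c=4) 26(c=7) 90(c=11)]
  38. access 51: MISS, evict 85(c=3). Cache: [51(c=1) 17(c=4) 26(c=7) 90(c=11)]
  39. access 38: MISS, evict 51(c=1). Cache: [38(c=1) 17(c=4) 26(c=7) 90(c=11)]
  40. access 48: MISS, evict 38(c=1). Cache: [48(c=1) 17(c=4) 26(c=7) 90(c=11)]
Total: 23 hits, 17 misses, 13 evictions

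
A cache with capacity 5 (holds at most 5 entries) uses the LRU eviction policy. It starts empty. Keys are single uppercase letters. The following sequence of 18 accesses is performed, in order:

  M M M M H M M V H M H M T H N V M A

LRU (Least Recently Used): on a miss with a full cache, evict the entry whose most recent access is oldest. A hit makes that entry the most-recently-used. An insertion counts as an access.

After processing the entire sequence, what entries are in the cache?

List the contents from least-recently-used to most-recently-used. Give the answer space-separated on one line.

LRU simulation (capacity=5):
  1. access M: MISS. Cache (LRU->MRU): [M]
  2. access M: HIT. Cache (LRU->MRU): [M]
  3. access M: HIT. Cache (LRU->MRU): [M]
  4. access M: HIT. Cache (LRU->MRU): [M]
  5. access H: MISS. Cache (LRU->MRU): [M H]
  6. access M: HIT. Cache (LRU->MRU): [H M]
  7. access M: HIT. Cache (LRU->MRU): [H M]
  8. access V: MISS. Cache (LRU->MRU): [H M V]
  9. access H: HIT. Cache (LRU->MRU): [M V H]
  10. access M: HIT. Cache (LRU->MRU): [V H M]
  11. access H: HIT. Cache (LRU->MRU): [V M H]
  12. access M: HIT. Cache (LRU->MRU): [V H M]
  13. access T: MISS. Cache (LRU->MRU): [V H M T]
  14. access H: HIT. Cache (LRU->MRU): [V M T H]
  15. access N: MISS. Cache (LRU->MRU): [V M T H N]
  16. access V: HIT. Cache (LRU->MRU): [M T H N V]
  17. access M: HIT. Cache (LRU->MRU): [T H N V M]
  18. access A: MISS, evict T. Cache (LRU->MRU): [H N V M A]
Total: 12 hits, 6 misses, 1 evictions

Answer: H N V M A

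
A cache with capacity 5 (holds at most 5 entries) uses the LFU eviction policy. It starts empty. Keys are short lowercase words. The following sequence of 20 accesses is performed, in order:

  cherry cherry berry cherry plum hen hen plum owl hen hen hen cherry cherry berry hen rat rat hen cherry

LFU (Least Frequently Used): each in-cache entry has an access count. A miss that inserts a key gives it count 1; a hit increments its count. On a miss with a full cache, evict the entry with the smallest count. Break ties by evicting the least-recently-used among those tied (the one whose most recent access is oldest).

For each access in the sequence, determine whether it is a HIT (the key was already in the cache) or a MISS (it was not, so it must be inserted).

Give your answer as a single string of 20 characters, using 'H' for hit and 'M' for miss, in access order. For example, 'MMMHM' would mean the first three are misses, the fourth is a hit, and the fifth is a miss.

LFU simulation (capacity=5):
  1. access cherry: MISS. Cache: [cherry(c=1)]
  2. access cherry: HIT, count now 2. Cache: [cherry(c=2)]
  3. access berry: MISS. Cache: [berry(c=1) cherry(c=2)]
  4. access cherry: HIT, count now 3. Cache: [berry(c=1) cherry(c=3)]
  5. access plum: MISS. Cache: [berry(c=1) plum(c=1) cherry(c=3)]
  6. access hen: MISS. Cache: [berry(c=1) plum(c=1) hen(c=1) cherry(c=3)]
  7. access hen: HIT, count now 2. Cache: [berry(c=1) plum(c=1) hen(c=2) cherry(c=3)]
  8. access plum: HIT, count now 2. Cache: [berry(c=1) hen(c=2) plum(c=2) cherry(c=3)]
  9. access owl: MISS. Cache: [berry(c=1) owl(c=1) hen(c=2) plum(c=2) cherry(c=3)]
  10. access hen: HIT, count now 3. Cache: [berry(c=1) owl(c=1) plum(c=2) cherry(c=3) hen(c=3)]
  11. access hen: HIT, count now 4. Cache: [berry(c=1) owl(c=1) plum(c=2) cherry(c=3) hen(c=4)]
  12. access hen: HIT, count now 5. Cache: [berry(c=1) owl(c=1) plum(c=2) cherry(c=3) hen(c=5)]
  13. access cherry: HIT, count now 4. Cache: [berry(c=1) owl(c=1) plum(c=2) cherry(c=4) hen(c=5)]
  14. access cherry: HIT, count now 5. Cache: [berry(c=1) owl(c=1) plum(c=2) hen(c=5) cherry(c=5)]
  15. access berry: HIT, count now 2. Cache: [owl(c=1) plum(c=2) berry(c=2) hen(c=5) cherry(c=5)]
  16. access hen: HIT, count now 6. Cache: [owl(c=1) plum(c=2) berry(c=2) cherry(c=5) hen(c=6)]
  17. access rat: MISS, evict owl(c=1). Cache: [rat(c=1) plum(c=2) berry(c=2) cherry(c=5) hen(c=6)]
  18. access rat: HIT, count now 2. Cache: [plum(c=2) berry(c=2) rat(c=2) cherry(c=5) hen(c=6)]
  19. access hen: HIT, count now 7. Cache: [plum(c=2) berry(c=2) rat(c=2) cherry(c=5) hen(c=7)]
  20. access cherry: HIT, count now 6. Cache: [plum(c=2) berry(c=2) rat(c=2) cherry(c=6) hen(c=7)]
Total: 14 hits, 6 misses, 1 evictions

Answer: MHMHMMHHMHHHHHHHMHHH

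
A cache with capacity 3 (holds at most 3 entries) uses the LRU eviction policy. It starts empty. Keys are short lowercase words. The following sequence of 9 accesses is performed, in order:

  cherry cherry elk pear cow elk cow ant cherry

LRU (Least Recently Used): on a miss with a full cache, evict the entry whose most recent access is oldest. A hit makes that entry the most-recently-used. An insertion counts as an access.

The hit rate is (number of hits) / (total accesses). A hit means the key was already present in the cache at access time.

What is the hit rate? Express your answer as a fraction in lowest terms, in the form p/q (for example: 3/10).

LRU simulation (capacity=3):
  1. access cherry: MISS. Cache (LRU->MRU): [cherry]
  2. access cherry: HIT. Cache (LRU->MRU): [cherry]
  3. access elk: MISS. Cache (LRU->MRU): [cherry elk]
  4. access pear: MISS. Cache (LRU->MRU): [cherry elk pear]
  5. access cow: MISS, evict cherry. Cache (LRU->MRU): [elk pear cow]
  6. access elk: HIT. Cache (LRU->MRU): [pear cow elk]
  7. access cow: HIT. Cache (LRU->MRU): [pear elk cow]
  8. access ant: MISS, evict pear. Cache (LRU->MRU): [elk cow ant]
  9. access cherry: MISS, evict elk. Cache (LRU->MRU): [cow ant cherry]
Total: 3 hits, 6 misses, 3 evictions

Hit rate = 3/9 = 1/3

Answer: 1/3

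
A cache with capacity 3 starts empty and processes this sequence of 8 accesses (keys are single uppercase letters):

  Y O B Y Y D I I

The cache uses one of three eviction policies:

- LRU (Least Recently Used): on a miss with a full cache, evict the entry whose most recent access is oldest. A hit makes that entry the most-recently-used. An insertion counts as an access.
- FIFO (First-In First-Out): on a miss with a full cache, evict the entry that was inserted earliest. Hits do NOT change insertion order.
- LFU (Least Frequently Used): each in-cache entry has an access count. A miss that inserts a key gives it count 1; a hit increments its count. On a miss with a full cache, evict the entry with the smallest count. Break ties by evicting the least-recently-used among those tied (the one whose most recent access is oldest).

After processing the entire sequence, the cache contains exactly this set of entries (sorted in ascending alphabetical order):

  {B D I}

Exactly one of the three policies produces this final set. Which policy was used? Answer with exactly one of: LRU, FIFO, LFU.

Answer: FIFO

Derivation:
Simulating under each policy and comparing final sets:
  LRU: final set = {D I Y} -> differs
  FIFO: final set = {B D I} -> MATCHES target
  LFU: final set = {D I Y} -> differs
Only FIFO produces the target set.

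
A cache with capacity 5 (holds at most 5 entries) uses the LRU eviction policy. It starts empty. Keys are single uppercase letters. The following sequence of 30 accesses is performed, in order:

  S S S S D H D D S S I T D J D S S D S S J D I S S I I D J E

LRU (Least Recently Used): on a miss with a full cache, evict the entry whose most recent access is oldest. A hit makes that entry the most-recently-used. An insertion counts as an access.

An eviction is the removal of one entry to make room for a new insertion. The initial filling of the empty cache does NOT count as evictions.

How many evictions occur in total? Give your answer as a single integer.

Answer: 2

Derivation:
LRU simulation (capacity=5):
  1. access S: MISS. Cache (LRU->MRU): [S]
  2. access S: HIT. Cache (LRU->MRU): [S]
  3. access S: HIT. Cache (LRU->MRU): [S]
  4. access S: HIT. Cache (LRU->MRU): [S]
  5. access D: MISS. Cache (LRU->MRU): [S D]
  6. access H: MISS. Cache (LRU->MRU): [S D H]
  7. access D: HIT. Cache (LRU->MRU): [S H D]
  8. access D: HIT. Cache (LRU->MRU): [S H D]
  9. access S: HIT. Cache (LRU->MRU): [H D S]
  10. access S: HIT. Cache (LRU->MRU): [H D S]
  11. access I: MISS. Cache (LRU->MRU): [H D S I]
  12. access T: MISS. Cache (LRU->MRU): [H D S I T]
  13. access D: HIT. Cache (LRU->MRU): [H S I T D]
  14. access J: MISS, evict H. Cache (LRU->MRU): [S I T D J]
  15. access D: HIT. Cache (LRU->MRU): [S I T J D]
  16. access S: HIT. Cache (LRU->MRU): [I T J D S]
  17. access S: HIT. Cache (LRU->MRU): [I T J D S]
  18. access D: HIT. Cache (LRU->MRU): [I T J S D]
  19. access S: HIT. Cache (LRU->MRU): [I T J D S]
  20. access S: HIT. Cache (LRU->MRU): [I T J D S]
  21. access J: HIT. Cache (LRU->MRU): [I T D S J]
  22. access D: HIT. Cache (LRU->MRU): [I T S J D]
  23. access I: HIT. Cache (LRU->MRU): [T S J D I]
  24. access S: HIT. Cache (LRU->MRU): [T J D I S]
  25. access S: HIT. Cache (LRU->MRU): [T J D I S]
  26. access I: HIT. Cache (LRU->MRU): [T J D S I]
  27. access I: HIT. Cache (LRU->MRU): [T J D S I]
  28. access D: HIT. Cache (LRU->MRU): [T J S I D]
  29. access J: HIT. Cache (LRU->MRU): [T S I D J]
  30. access E: MISS, evict T. Cache (LRU->MRU): [S I D J E]
Total: 23 hits, 7 misses, 2 evictions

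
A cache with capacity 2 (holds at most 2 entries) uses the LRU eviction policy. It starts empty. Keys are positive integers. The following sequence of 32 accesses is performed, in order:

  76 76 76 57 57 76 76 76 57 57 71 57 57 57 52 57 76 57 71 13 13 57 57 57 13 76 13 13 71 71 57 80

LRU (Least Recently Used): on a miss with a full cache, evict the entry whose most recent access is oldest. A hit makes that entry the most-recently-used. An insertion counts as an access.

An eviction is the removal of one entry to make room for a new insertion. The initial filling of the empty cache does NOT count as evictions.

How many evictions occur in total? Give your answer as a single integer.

Answer: 10

Derivation:
LRU simulation (capacity=2):
  1. access 76: MISS. Cache (LRU->MRU): [76]
  2. access 76: HIT. Cache (LRU->MRU): [76]
  3. access 76: HIT. Cache (LRU->MRU): [76]
  4. access 57: MISS. Cache (LRU->MRU): [76 57]
  5. access 57: HIT. Cache (LRU->MRU): [76 57]
  6. access 76: HIT. Cache (LRU->MRU): [57 76]
  7. access 76: HIT. Cache (LRU->MRU): [57 76]
  8. access 76: HIT. Cache (LRU->MRU): [57 76]
  9. access 57: HIT. Cache (LRU->MRU): [76 57]
  10. access 57: HIT. Cache (LRU->MRU): [76 57]
  11. access 71: MISS, evict 76. Cache (LRU->MRU): [57 71]
  12. access 57: HIT. Cache (LRU->MRU): [71 57]
  13. access 57: HIT. Cache (LRU->MRU): [71 57]
  14. access 57: HIT. Cache (LRU->MRU): [71 57]
  15. access 52: MISS, evict 71. Cache (LRU->MRU): [57 52]
  16. access 57: HIT. Cache (LRU->MRU): [52 57]
  17. access 76: MISS, evict 52. Cache (LRU->MRU): [57 76]
  18. access 57: HIT. Cache (LRU->MRU): [76 57]
  19. access 71: MISS, evict 76. Cache (LRU->MRU): [57 71]
  20. access 13: MISS, evict 57. Cache (LRU->MRU): [71 13]
  21. access 13: HIT. Cache (LRU->MRU): [71 13]
  22. access 57: MISS, evict 71. Cache (LRU->MRU): [13 57]
  23. access 57: HIT. Cache (LRU->MRU): [13 57]
  24. access 57: HIT. Cache (LRU->MRU): [13 57]
  25. access 13: HIT. Cache (LRU->MRU): [57 13]
  26. access 76: MISS, evict 57. Cache (LRU->MRU): [13 76]
  27. access 13: HIT. Cache (LRU->MRU): [76 13]
  28. access 13: HIT. Cache (LRU->MRU): [76 13]
  29. access 71: MISS, evict 76. Cache (LRU->MRU): [13 71]
  30. access 71: HIT. Cache (LRU->MRU): [13 71]
  31. access 57: MISS, evict 13. Cache (LRU->MRU): [71 57]
  32. access 80: MISS, evict 71. Cache (LRU->MRU): [57 80]
Total: 20 hits, 12 misses, 10 evictions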